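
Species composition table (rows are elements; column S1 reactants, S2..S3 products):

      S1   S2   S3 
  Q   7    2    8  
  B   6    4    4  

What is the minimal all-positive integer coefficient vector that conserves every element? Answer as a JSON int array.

Coefficients: [6, 5, 4]

Q: 6·7 = 42 | 5·2+4·8 = 42
B: 6·6 = 36 | 5·4+4·4 = 36
gcd(6,5,4) = 1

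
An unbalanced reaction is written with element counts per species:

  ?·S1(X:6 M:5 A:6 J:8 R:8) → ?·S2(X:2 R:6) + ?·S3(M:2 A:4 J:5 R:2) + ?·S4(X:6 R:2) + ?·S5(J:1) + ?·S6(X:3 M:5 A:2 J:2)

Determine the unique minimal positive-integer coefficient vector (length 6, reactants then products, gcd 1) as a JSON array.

X: 4·6 = 24 | 3·2+5·0+2·6+3·0+2·3 = 24
M: 4·5 = 20 | 3·0+5·2+2·0+3·0+2·5 = 20
A: 4·6 = 24 | 3·0+5·4+2·0+3·0+2·2 = 24
J: 4·8 = 32 | 3·0+5·5+2·0+3·1+2·2 = 32
R: 4·8 = 32 | 3·6+5·2+2·2+3·0+2·0 = 32
gcd(4,3,5,2,3,2) = 1

Coefficients: [4, 3, 5, 2, 3, 2]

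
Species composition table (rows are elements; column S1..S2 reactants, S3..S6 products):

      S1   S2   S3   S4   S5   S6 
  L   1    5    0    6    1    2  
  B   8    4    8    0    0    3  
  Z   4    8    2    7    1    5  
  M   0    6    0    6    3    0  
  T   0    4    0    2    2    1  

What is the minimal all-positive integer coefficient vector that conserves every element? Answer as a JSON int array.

Coefficients: [1, 5, 2, 2, 6, 4]

L: 1·1+5·5 = 26 | 2·0+2·6+6·1+4·2 = 26
B: 1·8+5·4 = 28 | 2·8+2·0+6·0+4·3 = 28
Z: 1·4+5·8 = 44 | 2·2+2·7+6·1+4·5 = 44
M: 1·0+5·6 = 30 | 2·0+2·6+6·3+4·0 = 30
T: 1·0+5·4 = 20 | 2·0+2·2+6·2+4·1 = 20
gcd(1,5,2,2,6,4) = 1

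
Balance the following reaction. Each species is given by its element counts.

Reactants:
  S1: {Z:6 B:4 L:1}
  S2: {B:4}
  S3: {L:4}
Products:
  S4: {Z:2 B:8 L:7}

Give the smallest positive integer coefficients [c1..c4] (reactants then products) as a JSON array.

Z: 1·6+5·0+5·0 = 6 | 3·2 = 6
B: 1·4+5·4+5·0 = 24 | 3·8 = 24
L: 1·1+5·0+5·4 = 21 | 3·7 = 21
gcd(1,5,5,3) = 1

Coefficients: [1, 5, 5, 3]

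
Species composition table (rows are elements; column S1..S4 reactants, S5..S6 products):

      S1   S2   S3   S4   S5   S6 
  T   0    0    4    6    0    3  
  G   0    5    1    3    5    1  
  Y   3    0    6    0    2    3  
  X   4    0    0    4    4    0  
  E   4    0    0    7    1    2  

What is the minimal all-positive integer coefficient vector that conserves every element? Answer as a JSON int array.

T: 2·0+3·0+3·4+1·6 = 18 | 3·0+6·3 = 18
G: 2·0+3·5+3·1+1·3 = 21 | 3·5+6·1 = 21
Y: 2·3+3·0+3·6+1·0 = 24 | 3·2+6·3 = 24
X: 2·4+3·0+3·0+1·4 = 12 | 3·4+6·0 = 12
E: 2·4+3·0+3·0+1·7 = 15 | 3·1+6·2 = 15
gcd(2,3,3,1,3,6) = 1

Coefficients: [2, 3, 3, 1, 3, 6]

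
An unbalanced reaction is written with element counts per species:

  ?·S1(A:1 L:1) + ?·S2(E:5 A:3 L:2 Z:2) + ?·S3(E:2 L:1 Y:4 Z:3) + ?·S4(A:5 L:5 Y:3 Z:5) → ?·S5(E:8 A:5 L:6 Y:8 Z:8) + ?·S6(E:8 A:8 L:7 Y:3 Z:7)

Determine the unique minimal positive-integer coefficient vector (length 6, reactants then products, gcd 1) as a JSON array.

E: 6·0+4·5+6·2+1·0 = 32 | 3·8+1·8 = 32
A: 6·1+4·3+6·0+1·5 = 23 | 3·5+1·8 = 23
L: 6·1+4·2+6·1+1·5 = 25 | 3·6+1·7 = 25
Y: 6·0+4·0+6·4+1·3 = 27 | 3·8+1·3 = 27
Z: 6·0+4·2+6·3+1·5 = 31 | 3·8+1·7 = 31
gcd(6,4,6,1,3,1) = 1

Coefficients: [6, 4, 6, 1, 3, 1]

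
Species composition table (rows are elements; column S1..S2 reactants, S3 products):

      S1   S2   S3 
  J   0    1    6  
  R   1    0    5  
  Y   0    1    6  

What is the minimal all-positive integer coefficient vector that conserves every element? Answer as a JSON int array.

J: 5·0+6·1 = 6 | 1·6 = 6
R: 5·1+6·0 = 5 | 1·5 = 5
Y: 5·0+6·1 = 6 | 1·6 = 6
gcd(5,6,1) = 1

Coefficients: [5, 6, 1]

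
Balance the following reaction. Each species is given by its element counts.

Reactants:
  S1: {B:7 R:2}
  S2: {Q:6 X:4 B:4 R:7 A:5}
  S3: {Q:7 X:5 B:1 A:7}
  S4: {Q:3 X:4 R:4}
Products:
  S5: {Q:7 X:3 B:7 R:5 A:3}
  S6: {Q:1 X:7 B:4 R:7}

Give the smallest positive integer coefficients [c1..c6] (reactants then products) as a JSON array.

Coefficients: [5, 1, 1, 6, 4, 3]

Q: 5·0+1·6+1·7+6·3 = 31 | 4·7+3·1 = 31
X: 5·0+1·4+1·5+6·4 = 33 | 4·3+3·7 = 33
B: 5·7+1·4+1·1+6·0 = 40 | 4·7+3·4 = 40
R: 5·2+1·7+1·0+6·4 = 41 | 4·5+3·7 = 41
A: 5·0+1·5+1·7+6·0 = 12 | 4·3+3·0 = 12
gcd(5,1,1,6,4,3) = 1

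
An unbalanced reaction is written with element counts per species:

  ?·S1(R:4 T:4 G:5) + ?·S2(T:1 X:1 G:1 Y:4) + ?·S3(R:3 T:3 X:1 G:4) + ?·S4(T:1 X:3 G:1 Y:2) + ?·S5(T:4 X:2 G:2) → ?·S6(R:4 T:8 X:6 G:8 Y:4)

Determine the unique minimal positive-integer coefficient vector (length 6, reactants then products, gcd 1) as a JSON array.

R: 2·4+2·0+4·3+6·0+3·0 = 20 | 5·4 = 20
T: 2·4+2·1+4·3+6·1+3·4 = 40 | 5·8 = 40
X: 2·0+2·1+4·1+6·3+3·2 = 30 | 5·6 = 30
G: 2·5+2·1+4·4+6·1+3·2 = 40 | 5·8 = 40
Y: 2·0+2·4+4·0+6·2+3·0 = 20 | 5·4 = 20
gcd(2,2,4,6,3,5) = 1

Coefficients: [2, 2, 4, 6, 3, 5]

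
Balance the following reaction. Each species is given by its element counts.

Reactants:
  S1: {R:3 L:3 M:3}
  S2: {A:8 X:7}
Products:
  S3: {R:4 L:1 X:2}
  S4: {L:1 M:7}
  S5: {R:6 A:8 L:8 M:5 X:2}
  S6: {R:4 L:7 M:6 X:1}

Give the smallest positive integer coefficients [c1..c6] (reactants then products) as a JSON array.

R: 6·3+1·0 = 18 | 2·4+1·0+1·6+1·4 = 18
A: 6·0+1·8 = 8 | 2·0+1·0+1·8+1·0 = 8
L: 6·3+1·0 = 18 | 2·1+1·1+1·8+1·7 = 18
M: 6·3+1·0 = 18 | 2·0+1·7+1·5+1·6 = 18
X: 6·0+1·7 = 7 | 2·2+1·0+1·2+1·1 = 7
gcd(6,1,2,1,1,1) = 1

Coefficients: [6, 1, 2, 1, 1, 1]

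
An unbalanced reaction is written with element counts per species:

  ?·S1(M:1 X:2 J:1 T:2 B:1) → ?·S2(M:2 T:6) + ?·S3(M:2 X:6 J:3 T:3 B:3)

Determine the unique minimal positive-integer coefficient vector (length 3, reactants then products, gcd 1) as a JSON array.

M: 6·1 = 6 | 1·2+2·2 = 6
X: 6·2 = 12 | 1·0+2·6 = 12
J: 6·1 = 6 | 1·0+2·3 = 6
T: 6·2 = 12 | 1·6+2·3 = 12
B: 6·1 = 6 | 1·0+2·3 = 6
gcd(6,1,2) = 1

Coefficients: [6, 1, 2]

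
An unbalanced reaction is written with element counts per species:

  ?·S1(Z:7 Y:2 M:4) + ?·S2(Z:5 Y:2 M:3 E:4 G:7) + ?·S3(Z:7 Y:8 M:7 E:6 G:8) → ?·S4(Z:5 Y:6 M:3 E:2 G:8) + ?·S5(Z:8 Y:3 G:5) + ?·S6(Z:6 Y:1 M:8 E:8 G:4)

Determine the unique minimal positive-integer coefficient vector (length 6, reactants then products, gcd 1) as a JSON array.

Z: 2·7+6·5+3·7 = 65 | 5·5+2·8+4·6 = 65
Y: 2·2+6·2+3·8 = 40 | 5·6+2·3+4·1 = 40
M: 2·4+6·3+3·7 = 47 | 5·3+2·0+4·8 = 47
E: 2·0+6·4+3·6 = 42 | 5·2+2·0+4·8 = 42
G: 2·0+6·7+3·8 = 66 | 5·8+2·5+4·4 = 66
gcd(2,6,3,5,2,4) = 1

Coefficients: [2, 6, 3, 5, 2, 4]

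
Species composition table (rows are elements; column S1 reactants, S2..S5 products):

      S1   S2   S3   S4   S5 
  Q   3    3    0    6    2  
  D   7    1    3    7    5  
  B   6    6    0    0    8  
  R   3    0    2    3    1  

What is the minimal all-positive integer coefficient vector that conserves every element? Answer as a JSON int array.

Q: 6·3 = 18 | 2·3+6·0+1·6+3·2 = 18
D: 6·7 = 42 | 2·1+6·3+1·7+3·5 = 42
B: 6·6 = 36 | 2·6+6·0+1·0+3·8 = 36
R: 6·3 = 18 | 2·0+6·2+1·3+3·1 = 18
gcd(6,2,6,1,3) = 1

Coefficients: [6, 2, 6, 1, 3]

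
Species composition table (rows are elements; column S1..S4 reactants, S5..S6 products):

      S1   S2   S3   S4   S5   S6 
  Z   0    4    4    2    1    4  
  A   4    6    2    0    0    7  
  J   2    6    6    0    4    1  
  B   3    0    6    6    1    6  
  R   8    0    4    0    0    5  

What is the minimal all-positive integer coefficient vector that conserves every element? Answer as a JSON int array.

Coefficients: [2, 3, 1, 3, 6, 4]

Z: 2·0+3·4+1·4+3·2 = 22 | 6·1+4·4 = 22
A: 2·4+3·6+1·2+3·0 = 28 | 6·0+4·7 = 28
J: 2·2+3·6+1·6+3·0 = 28 | 6·4+4·1 = 28
B: 2·3+3·0+1·6+3·6 = 30 | 6·1+4·6 = 30
R: 2·8+3·0+1·4+3·0 = 20 | 6·0+4·5 = 20
gcd(2,3,1,3,6,4) = 1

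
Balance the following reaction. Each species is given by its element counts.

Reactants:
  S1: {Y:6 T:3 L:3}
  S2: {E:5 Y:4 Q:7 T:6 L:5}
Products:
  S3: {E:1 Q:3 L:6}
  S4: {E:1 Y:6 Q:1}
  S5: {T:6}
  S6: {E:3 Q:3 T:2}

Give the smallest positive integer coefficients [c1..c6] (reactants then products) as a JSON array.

E: 2·0+6·5 = 30 | 6·1+6·1+5·0+6·3 = 30
Y: 2·6+6·4 = 36 | 6·0+6·6+5·0+6·0 = 36
Q: 2·0+6·7 = 42 | 6·3+6·1+5·0+6·3 = 42
T: 2·3+6·6 = 42 | 6·0+6·0+5·6+6·2 = 42
L: 2·3+6·5 = 36 | 6·6+6·0+5·0+6·0 = 36
gcd(2,6,6,6,5,6) = 1

Coefficients: [2, 6, 6, 6, 5, 6]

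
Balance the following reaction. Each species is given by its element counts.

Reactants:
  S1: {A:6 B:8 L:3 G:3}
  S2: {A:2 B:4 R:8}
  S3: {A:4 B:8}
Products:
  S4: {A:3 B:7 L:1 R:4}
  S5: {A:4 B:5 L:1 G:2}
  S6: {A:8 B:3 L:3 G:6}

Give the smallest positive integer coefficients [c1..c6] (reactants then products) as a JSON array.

Coefficients: [4, 3, 2, 6, 3, 1]

A: 4·6+3·2+2·4 = 38 | 6·3+3·4+1·8 = 38
B: 4·8+3·4+2·8 = 60 | 6·7+3·5+1·3 = 60
L: 4·3+3·0+2·0 = 12 | 6·1+3·1+1·3 = 12
G: 4·3+3·0+2·0 = 12 | 6·0+3·2+1·6 = 12
R: 4·0+3·8+2·0 = 24 | 6·4+3·0+1·0 = 24
gcd(4,3,2,6,3,1) = 1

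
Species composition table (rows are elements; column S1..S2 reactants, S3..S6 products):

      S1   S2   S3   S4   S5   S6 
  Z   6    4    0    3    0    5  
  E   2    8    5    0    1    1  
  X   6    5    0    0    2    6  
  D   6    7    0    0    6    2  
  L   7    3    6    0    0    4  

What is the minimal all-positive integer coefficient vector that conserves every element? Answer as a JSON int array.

Z: 4·6+2·4 = 32 | 3·0+4·3+5·0+4·5 = 32
E: 4·2+2·8 = 24 | 3·5+4·0+5·1+4·1 = 24
X: 4·6+2·5 = 34 | 3·0+4·0+5·2+4·6 = 34
D: 4·6+2·7 = 38 | 3·0+4·0+5·6+4·2 = 38
L: 4·7+2·3 = 34 | 3·6+4·0+5·0+4·4 = 34
gcd(4,2,3,4,5,4) = 1

Coefficients: [4, 2, 3, 4, 5, 4]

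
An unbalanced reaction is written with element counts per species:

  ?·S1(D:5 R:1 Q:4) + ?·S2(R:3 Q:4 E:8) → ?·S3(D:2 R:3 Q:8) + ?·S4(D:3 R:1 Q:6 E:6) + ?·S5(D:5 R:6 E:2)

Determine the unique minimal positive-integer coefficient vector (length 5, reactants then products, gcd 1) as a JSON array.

D: 6·5+5·0 = 30 | 1·2+6·3+2·5 = 30
R: 6·1+5·3 = 21 | 1·3+6·1+2·6 = 21
Q: 6·4+5·4 = 44 | 1·8+6·6+2·0 = 44
E: 6·0+5·8 = 40 | 1·0+6·6+2·2 = 40
gcd(6,5,1,6,2) = 1

Coefficients: [6, 5, 1, 6, 2]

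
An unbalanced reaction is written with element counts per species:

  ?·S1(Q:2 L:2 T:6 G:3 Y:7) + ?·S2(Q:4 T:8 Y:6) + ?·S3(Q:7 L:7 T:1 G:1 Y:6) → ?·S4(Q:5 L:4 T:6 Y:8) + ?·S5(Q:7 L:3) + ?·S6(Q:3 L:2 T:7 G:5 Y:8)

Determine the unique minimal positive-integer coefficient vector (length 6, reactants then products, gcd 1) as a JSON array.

Q: 4·2+3·4+3·7 = 41 | 5·5+1·7+3·3 = 41
L: 4·2+3·0+3·7 = 29 | 5·4+1·3+3·2 = 29
T: 4·6+3·8+3·1 = 51 | 5·6+1·0+3·7 = 51
G: 4·3+3·0+3·1 = 15 | 5·0+1·0+3·5 = 15
Y: 4·7+3·6+3·6 = 64 | 5·8+1·0+3·8 = 64
gcd(4,3,3,5,1,3) = 1

Coefficients: [4, 3, 3, 5, 1, 3]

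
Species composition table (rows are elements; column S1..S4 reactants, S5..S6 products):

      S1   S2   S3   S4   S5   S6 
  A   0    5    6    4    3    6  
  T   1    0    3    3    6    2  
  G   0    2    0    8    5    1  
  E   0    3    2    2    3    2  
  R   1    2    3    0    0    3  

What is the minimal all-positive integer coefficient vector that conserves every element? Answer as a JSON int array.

A: 1·0+1·5+4·6+1·4 = 33 | 1·3+5·6 = 33
T: 1·1+1·0+4·3+1·3 = 16 | 1·6+5·2 = 16
G: 1·0+1·2+4·0+1·8 = 10 | 1·5+5·1 = 10
E: 1·0+1·3+4·2+1·2 = 13 | 1·3+5·2 = 13
R: 1·1+1·2+4·3+1·0 = 15 | 1·0+5·3 = 15
gcd(1,1,4,1,1,5) = 1

Coefficients: [1, 1, 4, 1, 1, 5]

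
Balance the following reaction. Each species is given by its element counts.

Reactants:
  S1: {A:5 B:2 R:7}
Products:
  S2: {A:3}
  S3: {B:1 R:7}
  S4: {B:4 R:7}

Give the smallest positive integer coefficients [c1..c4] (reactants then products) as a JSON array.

A: 3·5 = 15 | 5·3+2·0+1·0 = 15
B: 3·2 = 6 | 5·0+2·1+1·4 = 6
R: 3·7 = 21 | 5·0+2·7+1·7 = 21
gcd(3,5,2,1) = 1

Coefficients: [3, 5, 2, 1]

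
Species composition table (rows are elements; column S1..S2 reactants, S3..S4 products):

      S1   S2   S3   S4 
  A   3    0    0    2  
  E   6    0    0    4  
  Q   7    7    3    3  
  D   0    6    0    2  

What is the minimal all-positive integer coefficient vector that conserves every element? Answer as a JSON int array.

A: 2·3+1·0 = 6 | 4·0+3·2 = 6
E: 2·6+1·0 = 12 | 4·0+3·4 = 12
Q: 2·7+1·7 = 21 | 4·3+3·3 = 21
D: 2·0+1·6 = 6 | 4·0+3·2 = 6
gcd(2,1,4,3) = 1

Coefficients: [2, 1, 4, 3]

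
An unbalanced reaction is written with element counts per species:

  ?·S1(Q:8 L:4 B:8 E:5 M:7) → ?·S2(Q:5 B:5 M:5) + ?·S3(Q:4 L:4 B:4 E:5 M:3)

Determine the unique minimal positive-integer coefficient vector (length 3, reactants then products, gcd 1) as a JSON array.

Coefficients: [5, 4, 5]

Q: 5·8 = 40 | 4·5+5·4 = 40
L: 5·4 = 20 | 4·0+5·4 = 20
B: 5·8 = 40 | 4·5+5·4 = 40
E: 5·5 = 25 | 4·0+5·5 = 25
M: 5·7 = 35 | 4·5+5·3 = 35
gcd(5,4,5) = 1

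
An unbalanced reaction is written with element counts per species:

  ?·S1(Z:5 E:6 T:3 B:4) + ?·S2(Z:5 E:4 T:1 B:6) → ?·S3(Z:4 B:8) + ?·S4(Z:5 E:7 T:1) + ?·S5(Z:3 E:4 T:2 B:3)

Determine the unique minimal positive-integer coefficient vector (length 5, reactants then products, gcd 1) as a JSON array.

Z: 3·5+5·5 = 40 | 3·4+2·5+6·3 = 40
E: 3·6+5·4 = 38 | 3·0+2·7+6·4 = 38
T: 3·3+5·1 = 14 | 3·0+2·1+6·2 = 14
B: 3·4+5·6 = 42 | 3·8+2·0+6·3 = 42
gcd(3,5,3,2,6) = 1

Coefficients: [3, 5, 3, 2, 6]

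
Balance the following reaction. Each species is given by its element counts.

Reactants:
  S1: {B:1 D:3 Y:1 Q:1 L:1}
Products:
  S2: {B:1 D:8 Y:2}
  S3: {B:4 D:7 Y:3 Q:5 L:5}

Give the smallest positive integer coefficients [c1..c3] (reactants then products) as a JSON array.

Coefficients: [5, 1, 1]

B: 5·1 = 5 | 1·1+1·4 = 5
D: 5·3 = 15 | 1·8+1·7 = 15
Y: 5·1 = 5 | 1·2+1·3 = 5
Q: 5·1 = 5 | 1·0+1·5 = 5
L: 5·1 = 5 | 1·0+1·5 = 5
gcd(5,1,1) = 1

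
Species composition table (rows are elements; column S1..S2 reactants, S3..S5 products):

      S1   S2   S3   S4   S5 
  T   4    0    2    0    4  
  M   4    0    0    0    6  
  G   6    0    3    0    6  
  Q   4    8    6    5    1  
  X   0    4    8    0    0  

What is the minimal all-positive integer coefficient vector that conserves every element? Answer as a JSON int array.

T: 3·4+4·0 = 12 | 2·2+6·0+2·4 = 12
M: 3·4+4·0 = 12 | 2·0+6·0+2·6 = 12
G: 3·6+4·0 = 18 | 2·3+6·0+2·6 = 18
Q: 3·4+4·8 = 44 | 2·6+6·5+2·1 = 44
X: 3·0+4·4 = 16 | 2·8+6·0+2·0 = 16
gcd(3,4,2,6,2) = 1

Coefficients: [3, 4, 2, 6, 2]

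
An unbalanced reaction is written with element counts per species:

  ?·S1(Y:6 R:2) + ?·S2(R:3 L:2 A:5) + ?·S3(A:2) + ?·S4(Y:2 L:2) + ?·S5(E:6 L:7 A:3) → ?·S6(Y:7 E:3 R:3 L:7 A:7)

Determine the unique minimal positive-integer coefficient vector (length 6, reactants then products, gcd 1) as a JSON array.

Coefficients: [3, 2, 6, 5, 2, 4]

Y: 3·6+2·0+6·0+5·2+2·0 = 28 | 4·7 = 28
E: 3·0+2·0+6·0+5·0+2·6 = 12 | 4·3 = 12
R: 3·2+2·3+6·0+5·0+2·0 = 12 | 4·3 = 12
L: 3·0+2·2+6·0+5·2+2·7 = 28 | 4·7 = 28
A: 3·0+2·5+6·2+5·0+2·3 = 28 | 4·7 = 28
gcd(3,2,6,5,2,4) = 1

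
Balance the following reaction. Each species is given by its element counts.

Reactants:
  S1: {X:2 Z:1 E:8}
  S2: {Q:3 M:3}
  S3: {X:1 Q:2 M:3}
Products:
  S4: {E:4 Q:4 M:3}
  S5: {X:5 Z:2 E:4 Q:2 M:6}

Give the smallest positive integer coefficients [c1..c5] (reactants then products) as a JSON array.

X: 2·2+4·0+1·1 = 5 | 3·0+1·5 = 5
Z: 2·1+4·0+1·0 = 2 | 3·0+1·2 = 2
E: 2·8+4·0+1·0 = 16 | 3·4+1·4 = 16
Q: 2·0+4·3+1·2 = 14 | 3·4+1·2 = 14
M: 2·0+4·3+1·3 = 15 | 3·3+1·6 = 15
gcd(2,4,1,3,1) = 1

Coefficients: [2, 4, 1, 3, 1]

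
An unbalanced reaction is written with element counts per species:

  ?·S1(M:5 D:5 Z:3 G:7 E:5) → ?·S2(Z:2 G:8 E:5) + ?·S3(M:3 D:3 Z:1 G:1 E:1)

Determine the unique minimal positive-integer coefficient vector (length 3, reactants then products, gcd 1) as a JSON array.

M: 3·5 = 15 | 2·0+5·3 = 15
D: 3·5 = 15 | 2·0+5·3 = 15
Z: 3·3 = 9 | 2·2+5·1 = 9
G: 3·7 = 21 | 2·8+5·1 = 21
E: 3·5 = 15 | 2·5+5·1 = 15
gcd(3,2,5) = 1

Coefficients: [3, 2, 5]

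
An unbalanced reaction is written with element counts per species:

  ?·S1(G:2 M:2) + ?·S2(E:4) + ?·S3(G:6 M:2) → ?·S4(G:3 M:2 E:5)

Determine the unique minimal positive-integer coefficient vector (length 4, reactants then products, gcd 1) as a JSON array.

G: 3·2+5·0+1·6 = 12 | 4·3 = 12
M: 3·2+5·0+1·2 = 8 | 4·2 = 8
E: 3·0+5·4+1·0 = 20 | 4·5 = 20
gcd(3,5,1,4) = 1

Coefficients: [3, 5, 1, 4]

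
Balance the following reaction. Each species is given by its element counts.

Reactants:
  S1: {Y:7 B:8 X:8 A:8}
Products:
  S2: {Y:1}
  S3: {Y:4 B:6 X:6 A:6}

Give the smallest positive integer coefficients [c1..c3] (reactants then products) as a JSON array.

Y: 3·7 = 21 | 5·1+4·4 = 21
B: 3·8 = 24 | 5·0+4·6 = 24
X: 3·8 = 24 | 5·0+4·6 = 24
A: 3·8 = 24 | 5·0+4·6 = 24
gcd(3,5,4) = 1

Coefficients: [3, 5, 4]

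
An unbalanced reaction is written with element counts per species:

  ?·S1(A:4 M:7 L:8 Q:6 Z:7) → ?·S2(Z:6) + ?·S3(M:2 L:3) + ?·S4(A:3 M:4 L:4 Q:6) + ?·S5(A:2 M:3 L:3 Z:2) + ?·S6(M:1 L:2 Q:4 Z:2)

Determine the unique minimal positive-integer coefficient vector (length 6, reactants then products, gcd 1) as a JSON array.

A: 4·4 = 16 | 2·0+1·0+2·3+5·2+3·0 = 16
M: 4·7 = 28 | 2·0+1·2+2·4+5·3+3·1 = 28
L: 4·8 = 32 | 2·0+1·3+2·4+5·3+3·2 = 32
Q: 4·6 = 24 | 2·0+1·0+2·6+5·0+3·4 = 24
Z: 4·7 = 28 | 2·6+1·0+2·0+5·2+3·2 = 28
gcd(4,2,1,2,5,3) = 1

Coefficients: [4, 2, 1, 2, 5, 3]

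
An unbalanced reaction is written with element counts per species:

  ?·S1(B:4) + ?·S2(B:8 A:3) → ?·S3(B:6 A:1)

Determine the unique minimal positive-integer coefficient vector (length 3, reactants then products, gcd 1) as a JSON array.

B: 5·4+2·8 = 36 | 6·6 = 36
A: 5·0+2·3 = 6 | 6·1 = 6
gcd(5,2,6) = 1

Coefficients: [5, 2, 6]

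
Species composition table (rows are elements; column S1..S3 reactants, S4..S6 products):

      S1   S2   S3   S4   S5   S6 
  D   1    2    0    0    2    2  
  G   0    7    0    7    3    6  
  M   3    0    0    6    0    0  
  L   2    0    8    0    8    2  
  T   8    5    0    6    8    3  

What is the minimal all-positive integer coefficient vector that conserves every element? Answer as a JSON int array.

D: 2·1+4·2+3·0 = 10 | 1·0+3·2+2·2 = 10
G: 2·0+4·7+3·0 = 28 | 1·7+3·3+2·6 = 28
M: 2·3+4·0+3·0 = 6 | 1·6+3·0+2·0 = 6
L: 2·2+4·0+3·8 = 28 | 1·0+3·8+2·2 = 28
T: 2·8+4·5+3·0 = 36 | 1·6+3·8+2·3 = 36
gcd(2,4,3,1,3,2) = 1

Coefficients: [2, 4, 3, 1, 3, 2]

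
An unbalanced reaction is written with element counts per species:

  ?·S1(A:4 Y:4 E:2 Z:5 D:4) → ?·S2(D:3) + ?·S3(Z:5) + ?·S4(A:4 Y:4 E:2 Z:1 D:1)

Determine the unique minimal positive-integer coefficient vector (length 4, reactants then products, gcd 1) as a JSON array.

Coefficients: [5, 5, 4, 5]

A: 5·4 = 20 | 5·0+4·0+5·4 = 20
Y: 5·4 = 20 | 5·0+4·0+5·4 = 20
E: 5·2 = 10 | 5·0+4·0+5·2 = 10
Z: 5·5 = 25 | 5·0+4·5+5·1 = 25
D: 5·4 = 20 | 5·3+4·0+5·1 = 20
gcd(5,5,4,5) = 1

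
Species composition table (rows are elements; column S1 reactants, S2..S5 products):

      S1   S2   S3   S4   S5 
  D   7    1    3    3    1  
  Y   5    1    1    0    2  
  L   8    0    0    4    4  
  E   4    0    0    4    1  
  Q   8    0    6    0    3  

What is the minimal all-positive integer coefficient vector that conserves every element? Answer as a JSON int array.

D: 3·7 = 21 | 5·1+2·3+2·3+4·1 = 21
Y: 3·5 = 15 | 5·1+2·1+2·0+4·2 = 15
L: 3·8 = 24 | 5·0+2·0+2·4+4·4 = 24
E: 3·4 = 12 | 5·0+2·0+2·4+4·1 = 12
Q: 3·8 = 24 | 5·0+2·6+2·0+4·3 = 24
gcd(3,5,2,2,4) = 1

Coefficients: [3, 5, 2, 2, 4]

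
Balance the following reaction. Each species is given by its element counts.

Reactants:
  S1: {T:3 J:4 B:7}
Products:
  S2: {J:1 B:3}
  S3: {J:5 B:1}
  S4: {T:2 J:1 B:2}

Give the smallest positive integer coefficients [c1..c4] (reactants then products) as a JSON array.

Coefficients: [4, 5, 1, 6]

T: 4·3 = 12 | 5·0+1·0+6·2 = 12
J: 4·4 = 16 | 5·1+1·5+6·1 = 16
B: 4·7 = 28 | 5·3+1·1+6·2 = 28
gcd(4,5,1,6) = 1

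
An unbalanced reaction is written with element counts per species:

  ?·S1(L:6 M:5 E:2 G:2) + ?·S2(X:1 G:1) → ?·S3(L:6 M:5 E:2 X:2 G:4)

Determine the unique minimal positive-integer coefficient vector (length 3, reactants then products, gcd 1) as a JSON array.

L: 1·6+2·0 = 6 | 1·6 = 6
M: 1·5+2·0 = 5 | 1·5 = 5
E: 1·2+2·0 = 2 | 1·2 = 2
X: 1·0+2·1 = 2 | 1·2 = 2
G: 1·2+2·1 = 4 | 1·4 = 4
gcd(1,2,1) = 1

Coefficients: [1, 2, 1]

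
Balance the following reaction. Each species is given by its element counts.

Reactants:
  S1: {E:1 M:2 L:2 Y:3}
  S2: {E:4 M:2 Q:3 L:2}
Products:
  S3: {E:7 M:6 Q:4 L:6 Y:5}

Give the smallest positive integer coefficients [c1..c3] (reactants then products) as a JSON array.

E: 5·1+4·4 = 21 | 3·7 = 21
M: 5·2+4·2 = 18 | 3·6 = 18
Q: 5·0+4·3 = 12 | 3·4 = 12
L: 5·2+4·2 = 18 | 3·6 = 18
Y: 5·3+4·0 = 15 | 3·5 = 15
gcd(5,4,3) = 1

Coefficients: [5, 4, 3]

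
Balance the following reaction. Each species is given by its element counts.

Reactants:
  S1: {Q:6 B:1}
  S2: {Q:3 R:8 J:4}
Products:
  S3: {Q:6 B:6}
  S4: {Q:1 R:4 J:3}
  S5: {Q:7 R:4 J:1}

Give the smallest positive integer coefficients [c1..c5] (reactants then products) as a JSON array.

Coefficients: [6, 6, 1, 6, 6]

Q: 6·6+6·3 = 54 | 1·6+6·1+6·7 = 54
B: 6·1+6·0 = 6 | 1·6+6·0+6·0 = 6
R: 6·0+6·8 = 48 | 1·0+6·4+6·4 = 48
J: 6·0+6·4 = 24 | 1·0+6·3+6·1 = 24
gcd(6,6,1,6,6) = 1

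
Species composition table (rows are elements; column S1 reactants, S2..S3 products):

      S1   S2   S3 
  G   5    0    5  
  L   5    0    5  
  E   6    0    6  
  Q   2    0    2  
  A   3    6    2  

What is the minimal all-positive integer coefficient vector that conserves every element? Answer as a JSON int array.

Coefficients: [6, 1, 6]

G: 6·5 = 30 | 1·0+6·5 = 30
L: 6·5 = 30 | 1·0+6·5 = 30
E: 6·6 = 36 | 1·0+6·6 = 36
Q: 6·2 = 12 | 1·0+6·2 = 12
A: 6·3 = 18 | 1·6+6·2 = 18
gcd(6,1,6) = 1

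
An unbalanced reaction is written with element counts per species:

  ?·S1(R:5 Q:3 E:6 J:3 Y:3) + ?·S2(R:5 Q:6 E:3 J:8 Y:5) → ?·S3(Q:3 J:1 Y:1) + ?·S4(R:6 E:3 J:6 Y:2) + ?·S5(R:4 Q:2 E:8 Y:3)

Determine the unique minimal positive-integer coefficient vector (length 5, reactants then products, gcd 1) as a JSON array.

R: 5·5+1·5 = 30 | 5·0+3·6+3·4 = 30
Q: 5·3+1·6 = 21 | 5·3+3·0+3·2 = 21
E: 5·6+1·3 = 33 | 5·0+3·3+3·8 = 33
J: 5·3+1·8 = 23 | 5·1+3·6+3·0 = 23
Y: 5·3+1·5 = 20 | 5·1+3·2+3·3 = 20
gcd(5,1,5,3,3) = 1

Coefficients: [5, 1, 5, 3, 3]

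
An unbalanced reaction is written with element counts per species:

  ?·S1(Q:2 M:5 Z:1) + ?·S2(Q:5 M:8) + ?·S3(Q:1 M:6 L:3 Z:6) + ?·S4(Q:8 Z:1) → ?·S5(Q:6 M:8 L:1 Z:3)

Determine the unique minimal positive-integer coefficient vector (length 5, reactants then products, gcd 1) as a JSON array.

Q: 2·2+1·5+1·1+1·8 = 18 | 3·6 = 18
M: 2·5+1·8+1·6+1·0 = 24 | 3·8 = 24
L: 2·0+1·0+1·3+1·0 = 3 | 3·1 = 3
Z: 2·1+1·0+1·6+1·1 = 9 | 3·3 = 9
gcd(2,1,1,1,3) = 1

Coefficients: [2, 1, 1, 1, 3]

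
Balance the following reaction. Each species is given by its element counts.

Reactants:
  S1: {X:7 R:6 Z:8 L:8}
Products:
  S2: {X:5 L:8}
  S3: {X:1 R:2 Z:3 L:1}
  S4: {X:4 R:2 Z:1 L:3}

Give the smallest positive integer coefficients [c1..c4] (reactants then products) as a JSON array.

Coefficients: [2, 1, 5, 1]

X: 2·7 = 14 | 1·5+5·1+1·4 = 14
R: 2·6 = 12 | 1·0+5·2+1·2 = 12
Z: 2·8 = 16 | 1·0+5·3+1·1 = 16
L: 2·8 = 16 | 1·8+5·1+1·3 = 16
gcd(2,1,5,1) = 1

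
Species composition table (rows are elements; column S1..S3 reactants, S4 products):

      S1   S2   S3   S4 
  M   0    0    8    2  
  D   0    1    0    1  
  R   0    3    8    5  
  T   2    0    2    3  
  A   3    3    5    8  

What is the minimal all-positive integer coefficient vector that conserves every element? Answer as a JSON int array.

M: 5·0+4·0+1·8 = 8 | 4·2 = 8
D: 5·0+4·1+1·0 = 4 | 4·1 = 4
R: 5·0+4·3+1·8 = 20 | 4·5 = 20
T: 5·2+4·0+1·2 = 12 | 4·3 = 12
A: 5·3+4·3+1·5 = 32 | 4·8 = 32
gcd(5,4,1,4) = 1

Coefficients: [5, 4, 1, 4]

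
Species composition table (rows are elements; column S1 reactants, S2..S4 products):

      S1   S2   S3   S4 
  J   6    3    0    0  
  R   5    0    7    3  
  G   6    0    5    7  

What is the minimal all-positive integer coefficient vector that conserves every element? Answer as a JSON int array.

J: 2·6 = 12 | 4·3+1·0+1·0 = 12
R: 2·5 = 10 | 4·0+1·7+1·3 = 10
G: 2·6 = 12 | 4·0+1·5+1·7 = 12
gcd(2,4,1,1) = 1

Coefficients: [2, 4, 1, 1]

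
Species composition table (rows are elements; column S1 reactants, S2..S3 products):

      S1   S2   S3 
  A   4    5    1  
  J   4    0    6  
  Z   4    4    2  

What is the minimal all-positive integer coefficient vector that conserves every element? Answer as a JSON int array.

A: 3·4 = 12 | 2·5+2·1 = 12
J: 3·4 = 12 | 2·0+2·6 = 12
Z: 3·4 = 12 | 2·4+2·2 = 12
gcd(3,2,2) = 1

Coefficients: [3, 2, 2]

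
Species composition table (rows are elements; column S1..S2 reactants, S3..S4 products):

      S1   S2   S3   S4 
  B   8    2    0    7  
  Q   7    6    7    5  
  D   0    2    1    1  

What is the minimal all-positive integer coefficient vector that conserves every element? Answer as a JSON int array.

B: 4·8+5·2 = 42 | 4·0+6·7 = 42
Q: 4·7+5·6 = 58 | 4·7+6·5 = 58
D: 4·0+5·2 = 10 | 4·1+6·1 = 10
gcd(4,5,4,6) = 1

Coefficients: [4, 5, 4, 6]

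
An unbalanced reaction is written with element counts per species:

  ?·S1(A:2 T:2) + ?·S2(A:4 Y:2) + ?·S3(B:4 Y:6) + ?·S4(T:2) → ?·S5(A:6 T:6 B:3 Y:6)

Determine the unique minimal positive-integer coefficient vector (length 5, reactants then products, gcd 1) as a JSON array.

Coefficients: [6, 3, 3, 6, 4]

A: 6·2+3·4+3·0+6·0 = 24 | 4·6 = 24
T: 6·2+3·0+3·0+6·2 = 24 | 4·6 = 24
B: 6·0+3·0+3·4+6·0 = 12 | 4·3 = 12
Y: 6·0+3·2+3·6+6·0 = 24 | 4·6 = 24
gcd(6,3,3,6,4) = 1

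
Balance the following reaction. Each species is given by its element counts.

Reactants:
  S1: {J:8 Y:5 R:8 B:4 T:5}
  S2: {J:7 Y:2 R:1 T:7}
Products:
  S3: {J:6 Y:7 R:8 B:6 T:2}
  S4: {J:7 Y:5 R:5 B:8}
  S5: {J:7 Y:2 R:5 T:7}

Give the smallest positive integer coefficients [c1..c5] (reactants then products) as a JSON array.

J: 5·8+1·7 = 47 | 2·6+1·7+4·7 = 47
Y: 5·5+1·2 = 27 | 2·7+1·5+4·2 = 27
R: 5·8+1·1 = 41 | 2·8+1·5+4·5 = 41
B: 5·4+1·0 = 20 | 2·6+1·8+4·0 = 20
T: 5·5+1·7 = 32 | 2·2+1·0+4·7 = 32
gcd(5,1,2,1,4) = 1

Coefficients: [5, 1, 2, 1, 4]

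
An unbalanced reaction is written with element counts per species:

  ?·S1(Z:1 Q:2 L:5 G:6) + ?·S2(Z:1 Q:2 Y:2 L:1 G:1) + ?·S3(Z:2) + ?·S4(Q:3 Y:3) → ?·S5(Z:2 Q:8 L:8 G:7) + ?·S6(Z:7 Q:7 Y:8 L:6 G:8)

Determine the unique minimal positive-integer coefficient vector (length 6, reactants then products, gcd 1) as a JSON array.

Z: 3·1+5·1+4·2+2·0 = 16 | 1·2+2·7 = 16
Q: 3·2+5·2+4·0+2·3 = 22 | 1·8+2·7 = 22
Y: 3·0+5·2+4·0+2·3 = 16 | 1·0+2·8 = 16
L: 3·5+5·1+4·0+2·0 = 20 | 1·8+2·6 = 20
G: 3·6+5·1+4·0+2·0 = 23 | 1·7+2·8 = 23
gcd(3,5,4,2,1,2) = 1

Coefficients: [3, 5, 4, 2, 1, 2]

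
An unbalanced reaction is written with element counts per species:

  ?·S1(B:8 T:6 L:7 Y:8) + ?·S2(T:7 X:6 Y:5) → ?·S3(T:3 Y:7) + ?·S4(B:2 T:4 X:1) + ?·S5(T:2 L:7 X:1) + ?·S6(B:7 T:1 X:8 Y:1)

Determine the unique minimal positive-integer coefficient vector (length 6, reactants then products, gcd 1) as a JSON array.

B: 3·8+4·0 = 24 | 6·0+5·2+3·0+2·7 = 24
T: 3·6+4·7 = 46 | 6·3+5·4+3·2+2·1 = 46
L: 3·7+4·0 = 21 | 6·0+5·0+3·7+2·0 = 21
X: 3·0+4·6 = 24 | 6·0+5·1+3·1+2·8 = 24
Y: 3·8+4·5 = 44 | 6·7+5·0+3·0+2·1 = 44
gcd(3,4,6,5,3,2) = 1

Coefficients: [3, 4, 6, 5, 3, 2]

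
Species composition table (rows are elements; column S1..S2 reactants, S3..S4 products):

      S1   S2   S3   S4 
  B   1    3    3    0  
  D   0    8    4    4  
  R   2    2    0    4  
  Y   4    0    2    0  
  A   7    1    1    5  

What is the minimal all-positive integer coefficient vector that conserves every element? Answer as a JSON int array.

Coefficients: [3, 5, 6, 4]

B: 3·1+5·3 = 18 | 6·3+4·0 = 18
D: 3·0+5·8 = 40 | 6·4+4·4 = 40
R: 3·2+5·2 = 16 | 6·0+4·4 = 16
Y: 3·4+5·0 = 12 | 6·2+4·0 = 12
A: 3·7+5·1 = 26 | 6·1+4·5 = 26
gcd(3,5,6,4) = 1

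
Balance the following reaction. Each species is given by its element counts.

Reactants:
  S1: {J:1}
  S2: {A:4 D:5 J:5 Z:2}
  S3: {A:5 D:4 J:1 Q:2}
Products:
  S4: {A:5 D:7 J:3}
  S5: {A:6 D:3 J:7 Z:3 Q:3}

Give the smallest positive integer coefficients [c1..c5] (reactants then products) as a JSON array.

A: 5·0+3·4+3·5 = 27 | 3·5+2·6 = 27
D: 5·0+3·5+3·4 = 27 | 3·7+2·3 = 27
J: 5·1+3·5+3·1 = 23 | 3·3+2·7 = 23
Z: 5·0+3·2+3·0 = 6 | 3·0+2·3 = 6
Q: 5·0+3·0+3·2 = 6 | 3·0+2·3 = 6
gcd(5,3,3,3,2) = 1

Coefficients: [5, 3, 3, 3, 2]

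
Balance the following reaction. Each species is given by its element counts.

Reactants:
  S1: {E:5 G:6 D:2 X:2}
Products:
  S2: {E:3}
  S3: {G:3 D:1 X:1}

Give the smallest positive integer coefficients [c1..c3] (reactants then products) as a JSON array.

E: 3·5 = 15 | 5·3+6·0 = 15
G: 3·6 = 18 | 5·0+6·3 = 18
D: 3·2 = 6 | 5·0+6·1 = 6
X: 3·2 = 6 | 5·0+6·1 = 6
gcd(3,5,6) = 1

Coefficients: [3, 5, 6]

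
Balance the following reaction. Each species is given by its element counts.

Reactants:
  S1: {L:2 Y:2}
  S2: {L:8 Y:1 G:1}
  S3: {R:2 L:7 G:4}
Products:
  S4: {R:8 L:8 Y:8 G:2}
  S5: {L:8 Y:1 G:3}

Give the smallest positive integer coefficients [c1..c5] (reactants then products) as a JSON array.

R: 6·0+1·0+4·2 = 8 | 1·8+5·0 = 8
L: 6·2+1·8+4·7 = 48 | 1·8+5·8 = 48
Y: 6·2+1·1+4·0 = 13 | 1·8+5·1 = 13
G: 6·0+1·1+4·4 = 17 | 1·2+5·3 = 17
gcd(6,1,4,1,5) = 1

Coefficients: [6, 1, 4, 1, 5]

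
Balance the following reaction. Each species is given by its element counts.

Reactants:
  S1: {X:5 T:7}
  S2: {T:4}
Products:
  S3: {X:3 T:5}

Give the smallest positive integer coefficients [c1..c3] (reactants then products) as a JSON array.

Coefficients: [3, 1, 5]

X: 3·5+1·0 = 15 | 5·3 = 15
T: 3·7+1·4 = 25 | 5·5 = 25
gcd(3,1,5) = 1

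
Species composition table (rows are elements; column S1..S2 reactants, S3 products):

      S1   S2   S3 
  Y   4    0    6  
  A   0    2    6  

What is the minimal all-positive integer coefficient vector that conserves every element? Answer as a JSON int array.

Coefficients: [3, 6, 2]

Y: 3·4+6·0 = 12 | 2·6 = 12
A: 3·0+6·2 = 12 | 2·6 = 12
gcd(3,6,2) = 1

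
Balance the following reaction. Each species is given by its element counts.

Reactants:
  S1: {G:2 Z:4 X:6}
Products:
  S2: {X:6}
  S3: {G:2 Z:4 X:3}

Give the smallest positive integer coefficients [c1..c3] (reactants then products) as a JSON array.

G: 2·2 = 4 | 1·0+2·2 = 4
Z: 2·4 = 8 | 1·0+2·4 = 8
X: 2·6 = 12 | 1·6+2·3 = 12
gcd(2,1,2) = 1

Coefficients: [2, 1, 2]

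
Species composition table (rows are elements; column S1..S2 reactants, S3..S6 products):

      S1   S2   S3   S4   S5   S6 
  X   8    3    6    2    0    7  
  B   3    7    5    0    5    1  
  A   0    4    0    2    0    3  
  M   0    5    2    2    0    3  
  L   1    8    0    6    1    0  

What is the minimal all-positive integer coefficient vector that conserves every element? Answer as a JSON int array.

X: 3·8+4·3 = 36 | 2·6+5·2+5·0+2·7 = 36
B: 3·3+4·7 = 37 | 2·5+5·0+5·5+2·1 = 37
A: 3·0+4·4 = 16 | 2·0+5·2+5·0+2·3 = 16
M: 3·0+4·5 = 20 | 2·2+5·2+5·0+2·3 = 20
L: 3·1+4·8 = 35 | 2·0+5·6+5·1+2·0 = 35
gcd(3,4,2,5,5,2) = 1

Coefficients: [3, 4, 2, 5, 5, 2]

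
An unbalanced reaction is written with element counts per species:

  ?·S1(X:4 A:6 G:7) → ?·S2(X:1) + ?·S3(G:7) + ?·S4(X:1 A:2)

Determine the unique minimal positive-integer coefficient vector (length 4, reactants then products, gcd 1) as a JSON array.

X: 1·4 = 4 | 1·1+1·0+3·1 = 4
A: 1·6 = 6 | 1·0+1·0+3·2 = 6
G: 1·7 = 7 | 1·0+1·7+3·0 = 7
gcd(1,1,1,3) = 1

Coefficients: [1, 1, 1, 3]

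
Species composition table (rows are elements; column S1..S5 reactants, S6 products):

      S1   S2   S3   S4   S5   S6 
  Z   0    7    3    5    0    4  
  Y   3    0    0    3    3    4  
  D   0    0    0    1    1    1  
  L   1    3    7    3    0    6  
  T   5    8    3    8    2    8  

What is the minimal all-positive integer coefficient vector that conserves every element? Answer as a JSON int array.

Coefficients: [2, 1, 4, 1, 5, 6]

Z: 2·0+1·7+4·3+1·5+5·0 = 24 | 6·4 = 24
Y: 2·3+1·0+4·0+1·3+5·3 = 24 | 6·4 = 24
D: 2·0+1·0+4·0+1·1+5·1 = 6 | 6·1 = 6
L: 2·1+1·3+4·7+1·3+5·0 = 36 | 6·6 = 36
T: 2·5+1·8+4·3+1·8+5·2 = 48 | 6·8 = 48
gcd(2,1,4,1,5,6) = 1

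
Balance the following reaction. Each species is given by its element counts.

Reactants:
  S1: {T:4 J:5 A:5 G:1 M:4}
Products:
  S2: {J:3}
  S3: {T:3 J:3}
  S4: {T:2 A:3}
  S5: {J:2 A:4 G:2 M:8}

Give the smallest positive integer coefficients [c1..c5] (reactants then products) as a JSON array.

Coefficients: [6, 4, 4, 6, 3]

T: 6·4 = 24 | 4·0+4·3+6·2+3·0 = 24
J: 6·5 = 30 | 4·3+4·3+6·0+3·2 = 30
A: 6·5 = 30 | 4·0+4·0+6·3+3·4 = 30
G: 6·1 = 6 | 4·0+4·0+6·0+3·2 = 6
M: 6·4 = 24 | 4·0+4·0+6·0+3·8 = 24
gcd(6,4,4,6,3) = 1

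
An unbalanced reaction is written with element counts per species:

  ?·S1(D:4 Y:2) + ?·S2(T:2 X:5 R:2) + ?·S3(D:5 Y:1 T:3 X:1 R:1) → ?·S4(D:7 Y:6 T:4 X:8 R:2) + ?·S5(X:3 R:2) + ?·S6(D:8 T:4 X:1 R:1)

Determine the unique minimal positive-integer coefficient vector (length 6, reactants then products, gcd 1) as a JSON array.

Coefficients: [5, 5, 2, 2, 3, 2]

D: 5·4+5·0+2·5 = 30 | 2·7+3·0+2·8 = 30
Y: 5·2+5·0+2·1 = 12 | 2·6+3·0+2·0 = 12
T: 5·0+5·2+2·3 = 16 | 2·4+3·0+2·4 = 16
X: 5·0+5·5+2·1 = 27 | 2·8+3·3+2·1 = 27
R: 5·0+5·2+2·1 = 12 | 2·2+3·2+2·1 = 12
gcd(5,5,2,2,3,2) = 1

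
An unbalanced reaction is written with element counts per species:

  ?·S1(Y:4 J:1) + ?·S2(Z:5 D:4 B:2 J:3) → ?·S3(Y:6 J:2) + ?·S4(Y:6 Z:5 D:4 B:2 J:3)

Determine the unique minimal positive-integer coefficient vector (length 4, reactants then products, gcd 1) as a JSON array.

Y: 6·4+1·0 = 24 | 3·6+1·6 = 24
Z: 6·0+1·5 = 5 | 3·0+1·5 = 5
D: 6·0+1·4 = 4 | 3·0+1·4 = 4
B: 6·0+1·2 = 2 | 3·0+1·2 = 2
J: 6·1+1·3 = 9 | 3·2+1·3 = 9
gcd(6,1,3,1) = 1

Coefficients: [6, 1, 3, 1]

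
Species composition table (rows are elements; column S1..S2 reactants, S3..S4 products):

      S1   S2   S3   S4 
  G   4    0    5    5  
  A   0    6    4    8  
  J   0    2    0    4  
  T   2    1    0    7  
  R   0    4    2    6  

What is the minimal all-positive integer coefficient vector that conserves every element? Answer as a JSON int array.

Coefficients: [5, 4, 2, 2]

G: 5·4+4·0 = 20 | 2·5+2·5 = 20
A: 5·0+4·6 = 24 | 2·4+2·8 = 24
J: 5·0+4·2 = 8 | 2·0+2·4 = 8
T: 5·2+4·1 = 14 | 2·0+2·7 = 14
R: 5·0+4·4 = 16 | 2·2+2·6 = 16
gcd(5,4,2,2) = 1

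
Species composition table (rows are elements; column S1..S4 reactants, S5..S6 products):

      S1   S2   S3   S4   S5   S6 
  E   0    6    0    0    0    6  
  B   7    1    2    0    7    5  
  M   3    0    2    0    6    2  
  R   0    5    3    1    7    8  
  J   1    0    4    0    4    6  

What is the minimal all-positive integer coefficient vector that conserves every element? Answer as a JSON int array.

E: 2·0+3·6+6·0+5·0 = 18 | 2·0+3·6 = 18
B: 2·7+3·1+6·2+5·0 = 29 | 2·7+3·5 = 29
M: 2·3+3·0+6·2+5·0 = 18 | 2·6+3·2 = 18
R: 2·0+3·5+6·3+5·1 = 38 | 2·7+3·8 = 38
J: 2·1+3·0+6·4+5·0 = 26 | 2·4+3·6 = 26
gcd(2,3,6,5,2,3) = 1

Coefficients: [2, 3, 6, 5, 2, 3]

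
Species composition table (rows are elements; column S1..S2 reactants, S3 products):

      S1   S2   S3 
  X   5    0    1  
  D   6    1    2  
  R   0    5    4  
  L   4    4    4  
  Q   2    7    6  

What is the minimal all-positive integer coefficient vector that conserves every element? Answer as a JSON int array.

Coefficients: [1, 4, 5]

X: 1·5+4·0 = 5 | 5·1 = 5
D: 1·6+4·1 = 10 | 5·2 = 10
R: 1·0+4·5 = 20 | 5·4 = 20
L: 1·4+4·4 = 20 | 5·4 = 20
Q: 1·2+4·7 = 30 | 5·6 = 30
gcd(1,4,5) = 1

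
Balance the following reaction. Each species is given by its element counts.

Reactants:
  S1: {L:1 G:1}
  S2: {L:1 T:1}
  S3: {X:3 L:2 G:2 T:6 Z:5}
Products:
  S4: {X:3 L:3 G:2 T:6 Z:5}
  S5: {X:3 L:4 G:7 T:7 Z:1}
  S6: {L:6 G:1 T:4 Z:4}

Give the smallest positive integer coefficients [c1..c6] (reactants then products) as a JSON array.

Coefficients: [6, 5, 4, 3, 1, 1]

X: 6·0+5·0+4·3 = 12 | 3·3+1·3+1·0 = 12
L: 6·1+5·1+4·2 = 19 | 3·3+1·4+1·6 = 19
G: 6·1+5·0+4·2 = 14 | 3·2+1·7+1·1 = 14
T: 6·0+5·1+4·6 = 29 | 3·6+1·7+1·4 = 29
Z: 6·0+5·0+4·5 = 20 | 3·5+1·1+1·4 = 20
gcd(6,5,4,3,1,1) = 1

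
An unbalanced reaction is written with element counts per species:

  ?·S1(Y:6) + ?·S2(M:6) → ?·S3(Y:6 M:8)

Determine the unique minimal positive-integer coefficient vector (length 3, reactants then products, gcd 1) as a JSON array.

Y: 3·6+4·0 = 18 | 3·6 = 18
M: 3·0+4·6 = 24 | 3·8 = 24
gcd(3,4,3) = 1

Coefficients: [3, 4, 3]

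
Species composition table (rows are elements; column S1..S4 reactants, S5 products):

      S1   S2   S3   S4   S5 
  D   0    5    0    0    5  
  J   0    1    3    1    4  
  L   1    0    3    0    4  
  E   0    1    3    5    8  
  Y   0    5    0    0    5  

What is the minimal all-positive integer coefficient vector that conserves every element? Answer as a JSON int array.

D: 6·0+3·5+2·0+3·0 = 15 | 3·5 = 15
J: 6·0+3·1+2·3+3·1 = 12 | 3·4 = 12
L: 6·1+3·0+2·3+3·0 = 12 | 3·4 = 12
E: 6·0+3·1+2·3+3·5 = 24 | 3·8 = 24
Y: 6·0+3·5+2·0+3·0 = 15 | 3·5 = 15
gcd(6,3,2,3,3) = 1

Coefficients: [6, 3, 2, 3, 3]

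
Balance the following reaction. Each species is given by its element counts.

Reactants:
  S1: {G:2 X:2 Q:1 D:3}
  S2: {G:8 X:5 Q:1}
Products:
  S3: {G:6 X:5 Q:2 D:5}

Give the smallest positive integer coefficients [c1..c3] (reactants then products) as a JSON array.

Coefficients: [5, 1, 3]

G: 5·2+1·8 = 18 | 3·6 = 18
X: 5·2+1·5 = 15 | 3·5 = 15
Q: 5·1+1·1 = 6 | 3·2 = 6
D: 5·3+1·0 = 15 | 3·5 = 15
gcd(5,1,3) = 1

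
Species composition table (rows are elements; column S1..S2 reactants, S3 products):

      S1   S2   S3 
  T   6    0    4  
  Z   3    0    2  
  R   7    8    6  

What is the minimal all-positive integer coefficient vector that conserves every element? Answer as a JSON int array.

Coefficients: [4, 1, 6]

T: 4·6+1·0 = 24 | 6·4 = 24
Z: 4·3+1·0 = 12 | 6·2 = 12
R: 4·7+1·8 = 36 | 6·6 = 36
gcd(4,1,6) = 1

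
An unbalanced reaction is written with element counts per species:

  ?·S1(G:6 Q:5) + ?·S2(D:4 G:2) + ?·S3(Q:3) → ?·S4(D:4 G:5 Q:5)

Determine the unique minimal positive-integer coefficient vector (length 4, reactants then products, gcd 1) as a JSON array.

D: 3·0+6·4+5·0 = 24 | 6·4 = 24
G: 3·6+6·2+5·0 = 30 | 6·5 = 30
Q: 3·5+6·0+5·3 = 30 | 6·5 = 30
gcd(3,6,5,6) = 1

Coefficients: [3, 6, 5, 6]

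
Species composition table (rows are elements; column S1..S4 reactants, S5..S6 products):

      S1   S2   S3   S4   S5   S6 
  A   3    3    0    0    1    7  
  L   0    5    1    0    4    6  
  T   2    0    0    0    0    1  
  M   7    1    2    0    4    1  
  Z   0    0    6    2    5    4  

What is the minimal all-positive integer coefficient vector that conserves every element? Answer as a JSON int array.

Coefficients: [1, 5, 3, 5, 4, 2]

A: 1·3+5·3+3·0+5·0 = 18 | 4·1+2·7 = 18
L: 1·0+5·5+3·1+5·0 = 28 | 4·4+2·6 = 28
T: 1·2+5·0+3·0+5·0 = 2 | 4·0+2·1 = 2
M: 1·7+5·1+3·2+5·0 = 18 | 4·4+2·1 = 18
Z: 1·0+5·0+3·6+5·2 = 28 | 4·5+2·4 = 28
gcd(1,5,3,5,4,2) = 1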